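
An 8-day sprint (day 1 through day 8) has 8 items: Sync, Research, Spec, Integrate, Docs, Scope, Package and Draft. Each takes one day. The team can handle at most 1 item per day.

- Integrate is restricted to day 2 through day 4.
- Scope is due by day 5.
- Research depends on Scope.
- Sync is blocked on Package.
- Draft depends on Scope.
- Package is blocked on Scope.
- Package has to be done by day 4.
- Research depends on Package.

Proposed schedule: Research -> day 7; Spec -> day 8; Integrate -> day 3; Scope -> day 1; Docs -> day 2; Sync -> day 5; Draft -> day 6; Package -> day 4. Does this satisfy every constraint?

Yes, all constraints hold

Sync is blocked on Package — holds.
The team can handle at most 1 item per day — holds.
Draft depends on Scope — holds.
Integrate is restricted to day 2 through day 4 — holds.
Package is blocked on Scope — holds.
Package has to be done by day 4 — holds.
Research depends on Scope — holds.
Scope is due by day 5 — holds.
Research depends on Package — holds.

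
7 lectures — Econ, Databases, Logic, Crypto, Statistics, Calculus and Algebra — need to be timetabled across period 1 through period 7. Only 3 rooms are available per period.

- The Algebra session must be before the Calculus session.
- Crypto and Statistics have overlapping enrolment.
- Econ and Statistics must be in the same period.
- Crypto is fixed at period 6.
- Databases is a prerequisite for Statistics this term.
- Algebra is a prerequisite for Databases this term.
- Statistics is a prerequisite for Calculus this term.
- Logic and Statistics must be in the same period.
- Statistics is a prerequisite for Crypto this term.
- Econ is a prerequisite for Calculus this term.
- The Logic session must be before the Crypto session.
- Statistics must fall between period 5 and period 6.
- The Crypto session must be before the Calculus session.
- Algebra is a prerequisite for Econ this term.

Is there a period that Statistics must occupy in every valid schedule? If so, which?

period 5

Statistics's window is period 5–period 6.
Crypto is fixed at period 6, and Statistics can't share a period with Crypto.
So Statistics must be period 5.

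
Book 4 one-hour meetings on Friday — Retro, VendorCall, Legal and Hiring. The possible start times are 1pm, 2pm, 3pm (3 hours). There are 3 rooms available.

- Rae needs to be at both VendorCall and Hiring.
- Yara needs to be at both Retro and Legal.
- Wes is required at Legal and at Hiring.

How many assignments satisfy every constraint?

24

Splitting on Retro: it can be 1pm (8), 2pm (8), 3pm (8). Listing each branch's schedules as (VendorCall, Legal, Hiring):
Retro=1pm: (1pm,2pm,3pm) (1pm,3pm,2pm) (2pm,2pm,1pm) (2pm,2pm,3pm) (2pm,3pm,1pm) (3pm,2pm,1pm) (3pm,3pm,1pm) (3pm,3pm,2pm) — 8.
Retro=2pm: (1pm,1pm,2pm) (1pm,1pm,3pm) (1pm,3pm,2pm) (2pm,1pm,3pm) (2pm,3pm,1pm) (3pm,1pm,2pm) (3pm,3pm,1pm) (3pm,3pm,2pm) — 8.
Retro=3pm: (1pm,1pm,2pm) (1pm,1pm,3pm) (1pm,2pm,3pm) (2pm,1pm,3pm) (2pm,2pm,1pm) (2pm,2pm,3pm) (3pm,1pm,2pm) (3pm,2pm,1pm) — 8.
Summing: 8 + 8 + 8 = 24.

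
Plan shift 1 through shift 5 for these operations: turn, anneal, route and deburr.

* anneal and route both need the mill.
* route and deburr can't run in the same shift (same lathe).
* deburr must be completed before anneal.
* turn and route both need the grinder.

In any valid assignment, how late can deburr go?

Downstream work caps deburr at shift 4.
deburr at shift 4 is achievable: turn=shift 1; route=shift 2; deburr=shift 4; anneal=shift 5.

shift 4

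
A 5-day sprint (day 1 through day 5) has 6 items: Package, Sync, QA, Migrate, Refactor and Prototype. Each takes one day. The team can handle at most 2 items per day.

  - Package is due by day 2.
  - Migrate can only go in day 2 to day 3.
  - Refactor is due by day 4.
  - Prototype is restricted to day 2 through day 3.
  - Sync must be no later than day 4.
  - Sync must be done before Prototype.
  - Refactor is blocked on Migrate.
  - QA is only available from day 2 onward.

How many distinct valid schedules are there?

Splitting on Package: it can be day 1 (28), day 2 (13). Listing each branch's schedules as (Sync, QA, Migrate, Refactor, Prototype) by day number:
Package=day 1: (1,2,2,3,3) (1,2,2,4,3) (1,2,3,4,2) (1,2,3,4,3) (1,3,2,3,2) (1,3,2,4,2) (1,3,2,4,3) (1,3,3,4,2) (1,4,2,3,2) (1,4,2,3,3) (1,4,2,4,2) (1,4,2,4,3) (1,4,3,4,2) (1,4,3,4,3) (1,5,2,3,2) (1,5,2,3,3) (1,5,2,4,2) (1,5,2,4,3) (1,5,3,4,2) (1,5,3,4,3) (2,2,3,4,3) (2,3,2,4,3) (2,4,2,3,3) (2,4,2,4,3) (2,4,3,4,3) (2,5,2,3,3) (2,5,2,4,3) (2,5,3,4,3) — 28.
Package=day 2: (1,2,3,4,3) (1,3,2,4,3) (1,3,3,4,2) (1,4,2,3,3) (1,4,2,4,3) (1,4,3,4,2) (1,4,3,4,3) (1,5,2,3,3) (1,5,2,4,3) (1,5,3,4,2) (1,5,3,4,3) (2,4,3,4,3) (2,5,3,4,3) — 13.
Summing: 28 + 13 = 41.

41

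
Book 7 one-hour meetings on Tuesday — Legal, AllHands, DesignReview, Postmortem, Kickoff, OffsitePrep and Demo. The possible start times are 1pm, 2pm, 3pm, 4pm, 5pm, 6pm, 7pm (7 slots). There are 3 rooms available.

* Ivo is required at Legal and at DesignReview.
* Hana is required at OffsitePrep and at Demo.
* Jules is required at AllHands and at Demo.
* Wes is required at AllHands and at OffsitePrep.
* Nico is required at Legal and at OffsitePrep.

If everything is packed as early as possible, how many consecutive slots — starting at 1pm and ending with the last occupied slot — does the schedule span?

With at most 3 per slot and 7 meetings, at least 3 slots are needed.
3 works (last occupied slot: 3pm): for example Postmortem=1pm; Legal=1pm; AllHands=1pm; Demo=3pm; Kickoff=2pm; OffsitePrep=2pm; DesignReview=2pm.

3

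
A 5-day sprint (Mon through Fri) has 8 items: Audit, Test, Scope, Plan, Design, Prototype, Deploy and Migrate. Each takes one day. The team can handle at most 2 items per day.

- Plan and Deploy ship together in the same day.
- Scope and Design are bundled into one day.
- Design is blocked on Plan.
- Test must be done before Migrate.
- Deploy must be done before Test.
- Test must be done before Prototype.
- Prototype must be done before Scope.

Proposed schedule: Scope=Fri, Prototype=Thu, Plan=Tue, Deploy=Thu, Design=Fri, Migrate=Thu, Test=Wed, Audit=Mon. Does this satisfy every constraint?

Invalid. Plan and Deploy ship together in the same day.

Test must be done before Prototype — holds.
Deploy must be done before Test — violated.
Test must be done before Migrate — holds.
The team can handle at most 2 items per day — violated.
Scope and Design are bundled into one day — holds.
Plan and Deploy ship together in the same day — violated.
Design is blocked on Plan — holds.
Prototype must be done before Scope — holds.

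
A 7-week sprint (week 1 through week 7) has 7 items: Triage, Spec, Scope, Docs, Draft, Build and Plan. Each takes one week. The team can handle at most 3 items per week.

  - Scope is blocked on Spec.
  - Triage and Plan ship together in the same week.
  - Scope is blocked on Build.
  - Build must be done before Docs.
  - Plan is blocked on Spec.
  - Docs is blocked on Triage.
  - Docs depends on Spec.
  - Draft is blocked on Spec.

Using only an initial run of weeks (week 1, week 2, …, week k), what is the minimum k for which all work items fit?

3

The precedence chain requires at least 3 distinct weeks.
With at most 3 per week and 7 work items, at least 3 weeks are needed.
3 works (last occupied week: week 3): for example Docs in week 3, Plan in week 2, Draft in week 3, Build in week 1, Spec in week 1, Scope in week 2, Triage in week 2.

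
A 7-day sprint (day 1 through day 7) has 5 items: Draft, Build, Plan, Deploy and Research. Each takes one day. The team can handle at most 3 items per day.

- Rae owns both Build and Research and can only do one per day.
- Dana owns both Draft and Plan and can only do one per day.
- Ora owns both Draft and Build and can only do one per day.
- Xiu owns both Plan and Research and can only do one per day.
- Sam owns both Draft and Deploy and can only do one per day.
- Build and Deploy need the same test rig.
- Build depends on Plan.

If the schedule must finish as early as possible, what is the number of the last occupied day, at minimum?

day 3

The precedence chain requires at least 2 distinct days.
With at most 3 per day and 5 work items, at least 2 days are needed.
Could 2 days be enough, i.e. nothing placed later than day 2? No: Build must come after Plan (at day 1 or later) → {day 2}; Plan must come before Build (at day 2 or earlier) → {day 1}; Research can't share with Build (day 2) → {day 1}; Research can't share with Plan (day 1) → nothing is left.
So 2 days is not enough.
3 works (last occupied day: day 3): for example Plan in day 1, Deploy in day 1, Draft in day 3, Build in day 2, Research in day 3.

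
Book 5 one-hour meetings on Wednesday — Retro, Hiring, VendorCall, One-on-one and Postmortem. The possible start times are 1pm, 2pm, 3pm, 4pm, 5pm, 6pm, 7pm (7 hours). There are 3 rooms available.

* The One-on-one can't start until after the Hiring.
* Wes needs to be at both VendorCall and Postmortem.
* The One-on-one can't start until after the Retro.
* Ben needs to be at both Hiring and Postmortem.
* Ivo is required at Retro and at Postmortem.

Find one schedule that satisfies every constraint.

Retro=1pm, Postmortem=2pm, Hiring=1pm, VendorCall=1pm, One-on-one=2pm

Checking: Hiring(1pm) before One-on-one(2pm); Retro(1pm) before One-on-one(2pm); VendorCall(1pm) != Postmortem(2pm); Retro(1pm) != Postmortem(2pm); Hiring(1pm) != Postmortem(2pm); max 3 per hour (cap 3).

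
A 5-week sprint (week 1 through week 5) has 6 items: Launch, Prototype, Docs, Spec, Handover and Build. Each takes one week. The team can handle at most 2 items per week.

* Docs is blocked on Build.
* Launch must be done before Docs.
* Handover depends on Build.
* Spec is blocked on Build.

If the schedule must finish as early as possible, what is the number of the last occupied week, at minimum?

3

The precedence chain requires at least 2 distinct weeks.
With at most 2 per week and 6 tasks, at least 3 weeks are needed.
3 works (last occupied week: week 3): for example Handover in week 3; Prototype in week 3; Spec in week 2; Launch in week 1; Build in week 1; Docs in week 2.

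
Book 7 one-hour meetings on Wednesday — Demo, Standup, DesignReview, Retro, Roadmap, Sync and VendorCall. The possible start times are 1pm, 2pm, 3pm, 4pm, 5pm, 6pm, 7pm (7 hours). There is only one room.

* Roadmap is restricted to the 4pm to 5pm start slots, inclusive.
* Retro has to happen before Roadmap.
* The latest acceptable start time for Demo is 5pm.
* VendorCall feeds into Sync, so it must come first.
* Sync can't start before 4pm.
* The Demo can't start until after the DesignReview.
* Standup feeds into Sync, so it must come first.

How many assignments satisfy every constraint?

Splitting on Demo: it can be 2pm (6), 3pm (12), 4pm (12), 5pm (12). Listing each branch's schedules as (Standup, DesignReview, Retro, Roadmap, Sync, VendorCall):
Demo=2pm: (3pm,1pm,4pm,5pm,7pm,6pm) (4pm,1pm,3pm,5pm,7pm,6pm) (5pm,1pm,3pm,4pm,7pm,6pm) (6pm,1pm,3pm,4pm,7pm,5pm) (6pm,1pm,3pm,5pm,7pm,4pm) (6pm,1pm,4pm,5pm,7pm,3pm) — 6.
Demo=3pm: (1pm,2pm,4pm,5pm,7pm,6pm) (2pm,1pm,4pm,5pm,7pm,6pm) (4pm,1pm,2pm,5pm,7pm,6pm) (4pm,2pm,1pm,5pm,7pm,6pm) (5pm,1pm,2pm,4pm,7pm,6pm) (5pm,2pm,1pm,4pm,7pm,6pm) (6pm,1pm,2pm,4pm,7pm,5pm) (6pm,1pm,2pm,5pm,7pm,4pm) (6pm,1pm,4pm,5pm,7pm,2pm) (6pm,2pm,1pm,4pm,7pm,5pm) (6pm,2pm,1pm,5pm,7pm,4pm) (6pm,2pm,4pm,5pm,7pm,1pm) — 12.
Demo=4pm: (1pm,2pm,3pm,5pm,7pm,6pm) (1pm,3pm,2pm,5pm,7pm,6pm) (2pm,1pm,3pm,5pm,7pm,6pm) (2pm,3pm,1pm,5pm,7pm,6pm) (3pm,1pm,2pm,5pm,7pm,6pm) (3pm,2pm,1pm,5pm,7pm,6pm) (6pm,1pm,2pm,5pm,7pm,3pm) (6pm,1pm,3pm,5pm,7pm,2pm) (6pm,2pm,1pm,5pm,7pm,3pm) (6pm,2pm,3pm,5pm,7pm,1pm) (6pm,3pm,1pm,5pm,7pm,2pm) (6pm,3pm,2pm,5pm,7pm,1pm) — 12.
Demo=5pm: (1pm,2pm,3pm,4pm,7pm,6pm) (1pm,3pm,2pm,4pm,7pm,6pm) (2pm,1pm,3pm,4pm,7pm,6pm) (2pm,3pm,1pm,4pm,7pm,6pm) (3pm,1pm,2pm,4pm,7pm,6pm) (3pm,2pm,1pm,4pm,7pm,6pm) (6pm,1pm,2pm,4pm,7pm,3pm) (6pm,1pm,3pm,4pm,7pm,2pm) (6pm,2pm,1pm,4pm,7pm,3pm) (6pm,2pm,3pm,4pm,7pm,1pm) (6pm,3pm,1pm,4pm,7pm,2pm) (6pm,3pm,2pm,4pm,7pm,1pm) — 12.
Summing: 6 + 12 + 12 + 12 = 42.

42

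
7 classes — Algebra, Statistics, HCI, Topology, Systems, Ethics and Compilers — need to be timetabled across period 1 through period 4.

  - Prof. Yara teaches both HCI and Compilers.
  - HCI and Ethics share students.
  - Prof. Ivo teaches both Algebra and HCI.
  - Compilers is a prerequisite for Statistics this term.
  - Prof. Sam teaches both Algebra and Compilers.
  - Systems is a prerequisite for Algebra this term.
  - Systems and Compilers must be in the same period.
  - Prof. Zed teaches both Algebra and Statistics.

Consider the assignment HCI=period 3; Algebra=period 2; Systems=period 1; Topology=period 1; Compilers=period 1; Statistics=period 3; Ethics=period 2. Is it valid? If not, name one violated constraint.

Valid

Systems and Compilers must be in the same period — holds.
Systems is a prerequisite for Algebra this term — holds.
Compilers is a prerequisite for Statistics this term — holds.
Prof. Zed teaches both Algebra and Statistics — holds.
Prof. Yara teaches both HCI and Compilers — holds.
HCI and Ethics share students — holds.
Prof. Sam teaches both Algebra and Compilers — holds.
Prof. Ivo teaches both Algebra and HCI — holds.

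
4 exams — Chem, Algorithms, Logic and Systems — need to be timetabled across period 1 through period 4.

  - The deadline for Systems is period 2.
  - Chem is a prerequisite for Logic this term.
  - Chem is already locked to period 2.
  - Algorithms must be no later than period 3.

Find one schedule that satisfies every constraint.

Algorithms -> period 1; Logic -> period 3; Systems -> period 1; Chem -> period 2

Checking: Chem(period 2) before Logic(period 3); Systems=period 1 in [period 1,period 2]; Chem=period 2 in [period 2,period 2]; Algorithms=period 1 in [period 1,period 3].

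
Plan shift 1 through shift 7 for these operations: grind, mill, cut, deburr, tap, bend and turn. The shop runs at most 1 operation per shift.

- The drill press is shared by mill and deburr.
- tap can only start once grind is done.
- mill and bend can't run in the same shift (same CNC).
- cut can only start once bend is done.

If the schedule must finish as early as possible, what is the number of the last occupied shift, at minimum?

The precedence chain requires at least 2 distinct shifts.
With at most 1 per shift and 7 operations, at least 7 shifts are needed.
7 works (last occupied shift: shift 7): for example mill -> shift 5; cut -> shift 3; turn -> shift 7; bend -> shift 2; tap -> shift 4; deburr -> shift 6; grind -> shift 1.

shift 7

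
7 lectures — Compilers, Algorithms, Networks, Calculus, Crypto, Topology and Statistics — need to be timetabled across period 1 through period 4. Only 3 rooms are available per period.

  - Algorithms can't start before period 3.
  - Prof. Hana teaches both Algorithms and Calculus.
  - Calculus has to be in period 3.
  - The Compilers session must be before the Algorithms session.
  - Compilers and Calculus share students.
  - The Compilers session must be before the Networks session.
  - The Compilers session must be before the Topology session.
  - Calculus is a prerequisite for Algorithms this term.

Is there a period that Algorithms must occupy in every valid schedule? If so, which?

period 4

Algorithms's window is period 3–period 4.
Calculus is fixed at period 3, and Algorithms can't share a period with Calculus.
So Algorithms must be period 4.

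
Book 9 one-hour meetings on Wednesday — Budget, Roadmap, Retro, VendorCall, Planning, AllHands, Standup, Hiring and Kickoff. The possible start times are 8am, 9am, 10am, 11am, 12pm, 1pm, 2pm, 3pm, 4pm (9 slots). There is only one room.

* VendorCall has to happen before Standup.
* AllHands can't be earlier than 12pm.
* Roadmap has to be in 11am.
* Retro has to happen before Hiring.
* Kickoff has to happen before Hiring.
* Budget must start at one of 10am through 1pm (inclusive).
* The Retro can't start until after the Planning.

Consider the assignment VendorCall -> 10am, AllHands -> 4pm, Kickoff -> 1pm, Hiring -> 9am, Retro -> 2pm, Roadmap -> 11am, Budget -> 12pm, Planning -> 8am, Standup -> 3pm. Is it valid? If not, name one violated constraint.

Retro has to happen before Hiring — violated.
Kickoff has to happen before Hiring — violated.
Roadmap has to be in 11am — holds.
AllHands can't be earlier than 12pm — holds.
VendorCall has to happen before Standup — holds.
The Retro can't start until after the Planning — holds.
Budget must start at one of 10am through 1pm (inclusive) — holds.
There is only one room — holds.

Invalid. Retro has to happen before Hiring.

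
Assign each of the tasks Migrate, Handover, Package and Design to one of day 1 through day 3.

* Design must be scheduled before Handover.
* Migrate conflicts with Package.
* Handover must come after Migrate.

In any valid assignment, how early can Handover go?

Precedence pushes Handover to at least day 2.
Handover at day 2 is achievable: Migrate=day 1; Handover=day 2; Package=day 2; Design=day 1.

day 2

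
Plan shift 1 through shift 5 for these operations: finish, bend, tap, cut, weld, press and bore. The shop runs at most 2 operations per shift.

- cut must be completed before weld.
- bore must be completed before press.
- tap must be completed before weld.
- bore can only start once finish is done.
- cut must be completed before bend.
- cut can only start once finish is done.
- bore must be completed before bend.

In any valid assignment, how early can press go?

Precedence pushes press to at least shift 3.
press at shift 3 is achievable: tap in shift 1; press in shift 3; bore in shift 2; bend in shift 3; finish in shift 1; cut in shift 2; weld in shift 4.

shift 3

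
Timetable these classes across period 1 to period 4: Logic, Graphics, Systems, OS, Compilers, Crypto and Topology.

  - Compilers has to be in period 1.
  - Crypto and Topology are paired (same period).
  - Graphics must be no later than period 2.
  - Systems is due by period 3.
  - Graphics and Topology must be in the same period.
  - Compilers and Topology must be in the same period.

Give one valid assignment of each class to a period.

Compilers=period 1; Crypto=period 1; Graphics=period 1; Logic=period 1; OS=period 1; Topology=period 1; Systems=period 1

Checking: Graphics = Topology = period 1; Compilers = Topology = period 1; Crypto = Topology = period 1; Systems=period 1 in [period 1,period 3]; Graphics=period 1 in [period 1,period 2]; Compilers=period 1 in [period 1,period 1].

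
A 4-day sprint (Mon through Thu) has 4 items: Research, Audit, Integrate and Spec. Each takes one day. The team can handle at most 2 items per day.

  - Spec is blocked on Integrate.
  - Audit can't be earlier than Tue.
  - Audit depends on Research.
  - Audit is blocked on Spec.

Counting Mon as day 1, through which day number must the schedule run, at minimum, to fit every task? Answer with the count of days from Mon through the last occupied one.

The precedence chain requires at least 3 distinct days.
With at most 2 per day and 4 tasks, at least 2 days are needed.
3 works (last occupied day: Wed): for example Research -> Mon, Audit -> Wed, Spec -> Tue, Integrate -> Mon.

3 days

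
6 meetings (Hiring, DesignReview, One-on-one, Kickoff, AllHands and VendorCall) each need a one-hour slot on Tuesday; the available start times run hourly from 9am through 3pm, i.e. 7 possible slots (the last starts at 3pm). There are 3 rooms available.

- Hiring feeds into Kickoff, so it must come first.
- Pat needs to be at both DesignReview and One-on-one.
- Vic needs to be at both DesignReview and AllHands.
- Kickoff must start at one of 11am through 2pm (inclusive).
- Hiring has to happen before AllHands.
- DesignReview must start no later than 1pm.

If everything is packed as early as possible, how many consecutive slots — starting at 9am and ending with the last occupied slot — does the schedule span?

3

The precedence chain requires at least 2 distinct slots.
With at most 3 per slot and 6 meetings, at least 2 slots are needed.
Kickoff can't be placed before 11am — that is slot 3 counting from 9am — so the schedule must run through at least 3 slots.
3 works (last occupied slot: 11am): for example One-on-one=10am, AllHands=10am, VendorCall=9am, DesignReview=9am, Hiring=9am, Kickoff=11am.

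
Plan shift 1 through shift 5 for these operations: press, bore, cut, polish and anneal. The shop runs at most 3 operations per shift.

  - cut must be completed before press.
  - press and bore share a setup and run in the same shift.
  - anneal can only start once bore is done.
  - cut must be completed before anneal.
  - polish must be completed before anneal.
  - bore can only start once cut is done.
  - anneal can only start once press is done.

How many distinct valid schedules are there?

Splitting on press: it can be shift 2 (9), shift 3 (14), shift 4 (12). Listing each branch's schedules as (bore, cut, polish, anneal) by shift number:
press=shift 2: (2,1,1,3) (2,1,1,4) (2,1,1,5) (2,1,2,3) (2,1,2,4) (2,1,2,5) (2,1,3,4) (2,1,3,5) (2,1,4,5) — 9.
press=shift 3: (3,1,1,4) (3,1,1,5) (3,1,2,4) (3,1,2,5) (3,1,3,4) (3,1,3,5) (3,1,4,5) (3,2,1,4) (3,2,1,5) (3,2,2,4) (3,2,2,5) (3,2,3,4) (3,2,3,5) (3,2,4,5) — 14.
press=shift 4: (4,1,1,5) (4,1,2,5) (4,1,3,5) (4,1,4,5) (4,2,1,5) (4,2,2,5) (4,2,3,5) (4,2,4,5) (4,3,1,5) (4,3,2,5) (4,3,3,5) (4,3,4,5) — 12.
Summing: 9 + 14 + 12 = 35.

35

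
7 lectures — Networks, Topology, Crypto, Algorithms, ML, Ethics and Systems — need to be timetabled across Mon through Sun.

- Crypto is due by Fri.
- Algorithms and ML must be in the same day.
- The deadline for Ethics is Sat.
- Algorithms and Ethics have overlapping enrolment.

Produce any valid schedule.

Topology=Mon, Ethics=Mon, Networks=Mon, Crypto=Mon, Algorithms=Tue, ML=Tue, Systems=Mon

Checking: Algorithms(Tue) != Ethics(Mon); Algorithms = ML = Tue; Ethics=Mon in [Mon,Sat]; Crypto=Mon in [Mon,Fri].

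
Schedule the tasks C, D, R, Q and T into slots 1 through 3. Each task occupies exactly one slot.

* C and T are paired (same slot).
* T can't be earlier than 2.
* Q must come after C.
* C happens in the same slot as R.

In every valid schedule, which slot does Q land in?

3

Precedence pushes Q to at least 3.
So Q is pinned to 3.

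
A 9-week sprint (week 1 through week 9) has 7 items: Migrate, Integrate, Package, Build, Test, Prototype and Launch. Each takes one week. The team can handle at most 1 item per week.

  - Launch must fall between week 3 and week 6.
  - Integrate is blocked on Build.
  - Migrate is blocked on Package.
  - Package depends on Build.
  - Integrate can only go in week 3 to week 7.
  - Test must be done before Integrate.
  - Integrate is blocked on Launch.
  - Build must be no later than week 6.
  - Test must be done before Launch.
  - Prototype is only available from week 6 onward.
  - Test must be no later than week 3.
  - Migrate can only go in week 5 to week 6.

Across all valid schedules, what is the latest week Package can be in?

Precedence pushes Package to at least week 2; downstream work caps Package at week 5.
Package at week 5 is achievable: Package=week 5, Integrate=week 4, Test=week 1, Launch=week 3, Migrate=week 6, Prototype=week 7, Build=week 2.

week 5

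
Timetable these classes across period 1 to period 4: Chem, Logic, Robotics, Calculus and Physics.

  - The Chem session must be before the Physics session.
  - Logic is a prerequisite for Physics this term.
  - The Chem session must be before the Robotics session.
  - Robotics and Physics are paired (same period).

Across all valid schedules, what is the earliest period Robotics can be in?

period 2

Precedence pushes Robotics to at least period 2.
Robotics at period 2 is achievable: Physics=period 2, Robotics=period 2, Logic=period 1, Calculus=period 1, Chem=period 1.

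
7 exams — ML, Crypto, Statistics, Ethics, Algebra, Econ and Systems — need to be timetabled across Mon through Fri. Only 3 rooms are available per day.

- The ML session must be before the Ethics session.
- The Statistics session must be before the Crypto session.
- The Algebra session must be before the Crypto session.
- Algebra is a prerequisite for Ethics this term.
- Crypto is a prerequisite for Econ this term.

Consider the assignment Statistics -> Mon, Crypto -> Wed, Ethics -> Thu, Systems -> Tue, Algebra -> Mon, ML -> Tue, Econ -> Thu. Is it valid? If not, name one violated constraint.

Algebra is a prerequisite for Ethics this term — holds.
The Algebra session must be before the Crypto session — holds.
The ML session must be before the Ethics session — holds.
Crypto is a prerequisite for Econ this term — holds.
The Statistics session must be before the Crypto session — holds.
Only 3 rooms are available per day — holds.

Yes, all constraints hold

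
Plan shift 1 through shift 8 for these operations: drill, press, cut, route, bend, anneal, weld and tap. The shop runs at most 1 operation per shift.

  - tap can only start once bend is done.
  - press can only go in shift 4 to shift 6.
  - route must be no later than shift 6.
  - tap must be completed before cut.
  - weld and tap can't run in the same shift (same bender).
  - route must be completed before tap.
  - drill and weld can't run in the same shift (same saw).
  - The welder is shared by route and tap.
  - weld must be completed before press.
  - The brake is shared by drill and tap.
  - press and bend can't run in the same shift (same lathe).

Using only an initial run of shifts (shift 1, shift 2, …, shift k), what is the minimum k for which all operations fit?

8 shifts

The precedence chain requires at least 3 distinct shifts.
With at most 1 per shift and 8 operations, at least 8 shifts are needed.
press can't be placed before shift 4, so the schedule must run through at least shift 4.
8 works (last occupied shift: shift 8): for example tap in shift 5; bend in shift 2; cut in shift 6; press in shift 4; route in shift 1; anneal in shift 8; weld in shift 3; drill in shift 7.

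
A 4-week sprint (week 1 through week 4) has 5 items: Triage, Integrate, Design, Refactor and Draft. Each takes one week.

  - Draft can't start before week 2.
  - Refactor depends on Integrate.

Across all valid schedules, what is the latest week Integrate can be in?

Downstream work caps Integrate at week 3.
Integrate at week 3 is achievable: Integrate -> week 3; Refactor -> week 4; Design -> week 1; Triage -> week 1; Draft -> week 2.

week 3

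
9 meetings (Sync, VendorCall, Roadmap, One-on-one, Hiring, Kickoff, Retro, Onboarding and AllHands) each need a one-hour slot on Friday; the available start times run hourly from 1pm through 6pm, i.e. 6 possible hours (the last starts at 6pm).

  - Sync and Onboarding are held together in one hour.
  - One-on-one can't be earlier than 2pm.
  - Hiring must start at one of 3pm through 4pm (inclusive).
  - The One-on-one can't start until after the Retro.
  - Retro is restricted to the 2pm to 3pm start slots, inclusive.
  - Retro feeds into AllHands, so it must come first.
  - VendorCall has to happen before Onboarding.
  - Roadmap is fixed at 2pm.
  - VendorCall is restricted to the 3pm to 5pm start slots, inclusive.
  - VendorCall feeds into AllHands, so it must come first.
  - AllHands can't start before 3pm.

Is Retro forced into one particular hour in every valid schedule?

Retro can be 2pm (e.g. Onboarding=4pm, Kickoff=1pm, One-on-one=3pm, Retro=2pm, Sync=4pm, VendorCall=3pm, Roadmap=2pm, Hiring=3pm, AllHands=4pm) or 3pm (e.g. Retro=3pm, Onboarding=4pm, One-on-one=4pm, AllHands=4pm, Sync=4pm, Kickoff=1pm, Hiring=3pm, VendorCall=3pm, Roadmap=2pm).

No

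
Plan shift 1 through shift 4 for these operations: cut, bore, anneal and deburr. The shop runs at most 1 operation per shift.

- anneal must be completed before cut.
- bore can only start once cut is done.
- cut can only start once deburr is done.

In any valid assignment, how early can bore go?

shift 4

Precedence pushes bore to at least shift 3.
bore at shift 4 is achievable: bore -> shift 4; cut -> shift 3; anneal -> shift 1; deburr -> shift 2.
Nothing earlier works — the capacity limit rule out every shift before shift 4.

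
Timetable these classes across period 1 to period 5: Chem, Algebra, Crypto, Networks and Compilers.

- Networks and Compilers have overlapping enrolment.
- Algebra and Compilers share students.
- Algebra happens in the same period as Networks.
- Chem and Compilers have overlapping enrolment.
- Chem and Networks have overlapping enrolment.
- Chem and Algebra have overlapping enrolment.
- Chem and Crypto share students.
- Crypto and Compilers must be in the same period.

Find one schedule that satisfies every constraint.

Chem in period 1, Algebra in period 2, Crypto in period 3, Compilers in period 3, Networks in period 2

Checking: Algebra(period 2) != Compilers(period 3); Chem(period 1) != Crypto(period 3); Chem(period 1) != Networks(period 2); Networks(period 2) != Compilers(period 3); Chem(period 1) != Compilers(period 3); Chem(period 1) != Algebra(period 2); Algebra = Networks = period 2; Crypto = Compilers = period 3.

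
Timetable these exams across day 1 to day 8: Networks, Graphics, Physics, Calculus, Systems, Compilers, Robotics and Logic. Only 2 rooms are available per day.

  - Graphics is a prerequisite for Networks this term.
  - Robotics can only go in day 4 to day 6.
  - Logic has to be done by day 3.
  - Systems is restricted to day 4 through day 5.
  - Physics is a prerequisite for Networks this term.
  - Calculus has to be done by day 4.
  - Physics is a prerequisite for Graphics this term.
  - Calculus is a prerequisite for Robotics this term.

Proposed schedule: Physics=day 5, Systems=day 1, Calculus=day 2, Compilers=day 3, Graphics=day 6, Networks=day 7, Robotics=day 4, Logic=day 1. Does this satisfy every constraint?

Only 2 rooms are available per day — holds.
Calculus is a prerequisite for Robotics this term — holds.
Calculus has to be done by day 4 — holds.
Physics is a prerequisite for Networks this term — holds.
Logic has to be done by day 3 — holds.
Systems is restricted to day 4 through day 5 — violated.
Robotics can only go in day 4 to day 6 — holds.
Physics is a prerequisite for Graphics this term — holds.
Graphics is a prerequisite for Networks this term — holds.

Invalid. Systems is restricted to day 4 through day 5.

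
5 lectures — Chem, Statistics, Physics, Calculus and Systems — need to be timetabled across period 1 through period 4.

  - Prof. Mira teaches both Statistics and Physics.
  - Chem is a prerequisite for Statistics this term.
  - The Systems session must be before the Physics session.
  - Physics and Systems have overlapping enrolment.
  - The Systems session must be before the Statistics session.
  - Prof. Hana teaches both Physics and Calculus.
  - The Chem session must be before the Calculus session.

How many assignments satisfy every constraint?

27

Splitting on Chem: it can be period 1 (16), period 2 (8), period 3 (3). Listing each branch's schedules as (Statistics, Physics, Calculus, Systems) by period number:
Chem=period 1: (2,3,2,1) (2,3,4,1) (2,4,2,1) (2,4,3,1) (3,2,3,1) (3,2,4,1) (3,4,2,1) (3,4,2,2) (3,4,3,1) (3,4,3,2) (4,2,3,1) (4,2,4,1) (4,3,2,1) (4,3,2,2) (4,3,4,1) (4,3,4,2) — 16.
Chem=period 2: (3,2,3,1) (3,2,4,1) (3,4,3,1) (3,4,3,2) (4,2,3,1) (4,2,4,1) (4,3,4,1) (4,3,4,2) — 8.
Chem=period 3: (4,2,4,1) (4,3,4,1) (4,3,4,2) — 3.
Summing: 16 + 8 + 3 = 27.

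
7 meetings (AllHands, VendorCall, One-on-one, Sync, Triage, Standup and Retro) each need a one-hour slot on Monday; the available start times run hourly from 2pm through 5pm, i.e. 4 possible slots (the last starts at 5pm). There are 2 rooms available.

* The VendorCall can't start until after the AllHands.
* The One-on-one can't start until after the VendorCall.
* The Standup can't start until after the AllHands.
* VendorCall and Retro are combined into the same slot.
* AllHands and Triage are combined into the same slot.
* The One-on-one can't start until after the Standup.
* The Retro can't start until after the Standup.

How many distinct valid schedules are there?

Enumerating: AllHands -> 2pm; Standup -> 3pm; Triage -> 2pm; VendorCall -> 4pm; Retro -> 4pm; Sync -> 3pm; One-on-one -> 5pm | Triage in 2pm, One-on-one in 5pm, Sync in 5pm, AllHands in 2pm, Standup in 3pm, Retro in 4pm, VendorCall in 4pm.

2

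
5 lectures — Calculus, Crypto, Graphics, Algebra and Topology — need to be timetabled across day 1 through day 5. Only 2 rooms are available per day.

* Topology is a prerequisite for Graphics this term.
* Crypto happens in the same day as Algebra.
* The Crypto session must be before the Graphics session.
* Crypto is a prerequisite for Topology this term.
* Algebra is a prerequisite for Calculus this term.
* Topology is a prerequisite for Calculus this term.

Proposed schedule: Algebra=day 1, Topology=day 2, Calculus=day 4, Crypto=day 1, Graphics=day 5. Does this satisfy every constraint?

Valid

Algebra is a prerequisite for Calculus this term — holds.
Topology is a prerequisite for Calculus this term — holds.
The Crypto session must be before the Graphics session — holds.
Crypto is a prerequisite for Topology this term — holds.
Topology is a prerequisite for Graphics this term — holds.
Only 2 rooms are available per day — holds.
Crypto happens in the same day as Algebra — holds.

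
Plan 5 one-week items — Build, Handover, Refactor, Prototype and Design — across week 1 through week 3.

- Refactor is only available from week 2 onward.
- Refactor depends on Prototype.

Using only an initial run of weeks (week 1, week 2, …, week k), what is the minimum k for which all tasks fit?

2 weeks

The precedence chain requires at least 2 distinct weeks.
2 works (last occupied week: week 2): for example Prototype -> week 1, Handover -> week 1, Build -> week 1, Refactor -> week 2, Design -> week 1.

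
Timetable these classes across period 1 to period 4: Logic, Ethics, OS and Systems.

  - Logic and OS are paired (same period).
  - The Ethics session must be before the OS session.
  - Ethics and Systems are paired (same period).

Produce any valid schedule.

Logic in period 2, Ethics in period 1, OS in period 2, Systems in period 1

Checking: Ethics(period 1) before OS(period 2); Logic = OS = period 2; Ethics = Systems = period 1.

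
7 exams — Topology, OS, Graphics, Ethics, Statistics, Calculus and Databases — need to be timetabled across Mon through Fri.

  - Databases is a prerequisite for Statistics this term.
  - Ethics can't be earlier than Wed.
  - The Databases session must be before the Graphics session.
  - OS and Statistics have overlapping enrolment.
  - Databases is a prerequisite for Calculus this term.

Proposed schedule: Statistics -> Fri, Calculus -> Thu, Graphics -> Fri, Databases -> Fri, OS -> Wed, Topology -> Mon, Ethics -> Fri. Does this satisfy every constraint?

Databases is a prerequisite for Calculus this term — violated.
Databases is a prerequisite for Statistics this term — violated.
The Databases session must be before the Graphics session — violated.
Ethics can't be earlier than Wed — holds.
OS and Statistics have overlapping enrolment — holds.

No — it violates: Databases is a prerequisite for Calculus this term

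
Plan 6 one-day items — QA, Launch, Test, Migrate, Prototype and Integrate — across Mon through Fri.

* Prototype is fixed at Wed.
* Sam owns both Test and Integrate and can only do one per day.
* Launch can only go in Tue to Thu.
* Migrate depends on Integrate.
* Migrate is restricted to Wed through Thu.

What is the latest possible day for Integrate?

Wed

Downstream work caps Integrate at Wed.
Integrate at Wed is achievable: Integrate=Wed, Migrate=Thu, Prototype=Wed, QA=Mon, Test=Mon, Launch=Tue.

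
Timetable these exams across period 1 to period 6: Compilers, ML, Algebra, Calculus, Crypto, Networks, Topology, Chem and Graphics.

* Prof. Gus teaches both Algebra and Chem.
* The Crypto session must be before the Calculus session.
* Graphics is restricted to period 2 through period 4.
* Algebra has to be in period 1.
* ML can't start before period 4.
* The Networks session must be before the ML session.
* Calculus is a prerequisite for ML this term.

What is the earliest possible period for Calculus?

period 2

Precedence pushes Calculus to at least period 2; downstream work caps Calculus at period 5.
Calculus at period 2 is achievable: ML -> period 4; Networks -> period 1; Compilers -> period 1; Calculus -> period 2; Topology -> period 1; Crypto -> period 1; Graphics -> period 2; Chem -> period 2; Algebra -> period 1.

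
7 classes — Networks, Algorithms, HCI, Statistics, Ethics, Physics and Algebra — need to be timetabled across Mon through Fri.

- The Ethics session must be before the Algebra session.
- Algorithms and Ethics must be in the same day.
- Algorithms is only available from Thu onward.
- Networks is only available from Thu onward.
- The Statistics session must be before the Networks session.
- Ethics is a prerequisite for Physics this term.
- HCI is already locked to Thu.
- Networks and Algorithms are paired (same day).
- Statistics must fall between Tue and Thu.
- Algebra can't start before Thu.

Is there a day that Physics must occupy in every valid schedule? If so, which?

Fri

Precedence pushes Physics to at least Fri.
So Physics is pinned to Fri.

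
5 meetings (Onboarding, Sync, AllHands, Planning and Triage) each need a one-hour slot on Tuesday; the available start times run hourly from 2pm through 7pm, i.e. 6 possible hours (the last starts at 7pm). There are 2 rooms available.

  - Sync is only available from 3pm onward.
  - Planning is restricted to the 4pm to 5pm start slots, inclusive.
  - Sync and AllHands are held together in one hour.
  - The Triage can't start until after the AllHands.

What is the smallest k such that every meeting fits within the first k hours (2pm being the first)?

3 hours

The precedence chain requires at least 2 distinct hours.
With at most 2 per hour and 5 meetings, at least 3 hours are needed.
Planning can't be placed before 4pm — that is hour 3 counting from 2pm — so the schedule must run through at least 3 hours.
3 works (last occupied hour: 4pm): for example Sync=3pm; AllHands=3pm; Triage=4pm; Planning=4pm; Onboarding=2pm.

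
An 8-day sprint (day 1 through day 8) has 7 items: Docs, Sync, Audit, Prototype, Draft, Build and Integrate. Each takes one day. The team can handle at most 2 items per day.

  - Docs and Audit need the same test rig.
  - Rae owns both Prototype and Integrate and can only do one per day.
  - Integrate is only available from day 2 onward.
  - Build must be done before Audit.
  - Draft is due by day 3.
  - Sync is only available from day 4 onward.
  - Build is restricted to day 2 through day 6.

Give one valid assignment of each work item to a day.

Prototype in day 3; Draft in day 1; Docs in day 1; Build in day 2; Audit in day 3; Integrate in day 2; Sync in day 4

Checking: Build(day 2) before Audit(day 3); Prototype(day 3) != Integrate(day 2); Docs(day 1) != Audit(day 3); Draft=day 1 in [day 1,day 3]; Build=day 2 in [day 2,day 6]; Sync=day 4 in [day 4,day 8]; Integrate=day 2 in [day 2,day 8]; max 2 per day (cap 2).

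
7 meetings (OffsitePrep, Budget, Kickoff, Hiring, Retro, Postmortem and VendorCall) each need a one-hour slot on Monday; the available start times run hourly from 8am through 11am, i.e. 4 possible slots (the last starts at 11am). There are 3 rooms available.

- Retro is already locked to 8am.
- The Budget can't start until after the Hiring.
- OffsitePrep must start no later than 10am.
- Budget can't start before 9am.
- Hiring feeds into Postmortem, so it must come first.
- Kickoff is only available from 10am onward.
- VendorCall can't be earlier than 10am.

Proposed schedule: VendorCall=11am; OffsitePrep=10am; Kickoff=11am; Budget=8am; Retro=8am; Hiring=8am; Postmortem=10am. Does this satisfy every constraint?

VendorCall can't be earlier than 10am — holds.
Kickoff is only available from 10am onward — holds.
Hiring feeds into Postmortem, so it must come first — holds.
Retro is already locked to 8am — holds.
There are 3 rooms available — holds.
Budget can't start before 9am — violated.
The Budget can't start until after the Hiring — violated.
OffsitePrep must start no later than 10am — holds.

Invalid. Budget can't start before 9am.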